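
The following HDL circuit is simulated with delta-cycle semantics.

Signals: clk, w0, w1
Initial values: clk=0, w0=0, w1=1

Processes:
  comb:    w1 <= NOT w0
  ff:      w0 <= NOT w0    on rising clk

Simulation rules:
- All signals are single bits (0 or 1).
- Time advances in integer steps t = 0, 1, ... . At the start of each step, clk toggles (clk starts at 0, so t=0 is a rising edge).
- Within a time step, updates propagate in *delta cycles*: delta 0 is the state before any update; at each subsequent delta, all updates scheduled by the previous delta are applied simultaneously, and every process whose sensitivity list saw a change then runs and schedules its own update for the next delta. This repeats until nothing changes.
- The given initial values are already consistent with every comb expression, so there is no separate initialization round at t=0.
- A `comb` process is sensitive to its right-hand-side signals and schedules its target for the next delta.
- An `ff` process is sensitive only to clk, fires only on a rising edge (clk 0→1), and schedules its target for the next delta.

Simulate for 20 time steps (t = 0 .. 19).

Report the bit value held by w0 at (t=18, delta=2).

0

t0.Δ0 clk=0 w0=0 w1=1
t0.Δ1 clk=1 w0=0 w1=1
t0.Δ2 clk=1 w0=1 w1=1
t0.Δ3 clk=1 w0=1 w1=0
t1.Δ0 clk=1 w0=1 w1=0
t1.Δ1 clk=0 w0=1 w1=0
t2.Δ0 clk=0 w0=1 w1=0
t2.Δ1 clk=1 w0=1 w1=0
t2.Δ2 clk=1 w0=0 w1=0
t2.Δ3 clk=1 w0=0 w1=1
t3.Δ0 clk=1 w0=0 w1=1
t3.Δ1 clk=0 w0=0 w1=1
t4.Δ0 clk=0 w0=0 w1=1
t4.Δ1 clk=1 w0=0 w1=1
t4.Δ2 clk=1 w0=1 w1=1
t4.Δ3 clk=1 w0=1 w1=0
t5.Δ0 clk=1 w0=1 w1=0
t5.Δ1 clk=0 w0=1 w1=0
t6.Δ0 clk=0 w0=1 w1=0
t6.Δ1 clk=1 w0=1 w1=0
t6.Δ2 clk=1 w0=0 w1=0
t6.Δ3 clk=1 w0=0 w1=1
t7.Δ0 clk=1 w0=0 w1=1
t7.Δ1 clk=0 w0=0 w1=1
t8.Δ0 clk=0 w0=0 w1=1
t8.Δ1 clk=1 w0=0 w1=1
t8.Δ2 clk=1 w0=1 w1=1
t8.Δ3 clk=1 w0=1 w1=0
t9.Δ0 clk=1 w0=1 w1=0
t9.Δ1 clk=0 w0=1 w1=0
t10.Δ0 clk=0 w0=1 w1=0
t10.Δ1 clk=1 w0=1 w1=0
t10.Δ2 clk=1 w0=0 w1=0
t10.Δ3 clk=1 w0=0 w1=1
t11.Δ0 clk=1 w0=0 w1=1
t11.Δ1 clk=0 w0=0 w1=1
t12.Δ0 clk=0 w0=0 w1=1
t12.Δ1 clk=1 w0=0 w1=1
t12.Δ2 clk=1 w0=1 w1=1
t12.Δ3 clk=1 w0=1 w1=0
t13.Δ0 clk=1 w0=1 w1=0
t13.Δ1 clk=0 w0=1 w1=0
t14.Δ0 clk=0 w0=1 w1=0
t14.Δ1 clk=1 w0=1 w1=0
t14.Δ2 clk=1 w0=0 w1=0
t14.Δ3 clk=1 w0=0 w1=1
t15.Δ0 clk=1 w0=0 w1=1
t15.Δ1 clk=0 w0=0 w1=1
t16.Δ0 clk=0 w0=0 w1=1
t16.Δ1 clk=1 w0=0 w1=1
t16.Δ2 clk=1 w0=1 w1=1
t16.Δ3 clk=1 w0=1 w1=0
t17.Δ0 clk=1 w0=1 w1=0
t17.Δ1 clk=0 w0=1 w1=0
t18.Δ0 clk=0 w0=1 w1=0
t18.Δ1 clk=1 w0=1 w1=0
t18.Δ2 clk=1 w0=0 w1=0
t18.Δ3 clk=1 w0=0 w1=1
t19.Δ0 clk=1 w0=0 w1=1
t19.Δ1 clk=0 w0=0 w1=1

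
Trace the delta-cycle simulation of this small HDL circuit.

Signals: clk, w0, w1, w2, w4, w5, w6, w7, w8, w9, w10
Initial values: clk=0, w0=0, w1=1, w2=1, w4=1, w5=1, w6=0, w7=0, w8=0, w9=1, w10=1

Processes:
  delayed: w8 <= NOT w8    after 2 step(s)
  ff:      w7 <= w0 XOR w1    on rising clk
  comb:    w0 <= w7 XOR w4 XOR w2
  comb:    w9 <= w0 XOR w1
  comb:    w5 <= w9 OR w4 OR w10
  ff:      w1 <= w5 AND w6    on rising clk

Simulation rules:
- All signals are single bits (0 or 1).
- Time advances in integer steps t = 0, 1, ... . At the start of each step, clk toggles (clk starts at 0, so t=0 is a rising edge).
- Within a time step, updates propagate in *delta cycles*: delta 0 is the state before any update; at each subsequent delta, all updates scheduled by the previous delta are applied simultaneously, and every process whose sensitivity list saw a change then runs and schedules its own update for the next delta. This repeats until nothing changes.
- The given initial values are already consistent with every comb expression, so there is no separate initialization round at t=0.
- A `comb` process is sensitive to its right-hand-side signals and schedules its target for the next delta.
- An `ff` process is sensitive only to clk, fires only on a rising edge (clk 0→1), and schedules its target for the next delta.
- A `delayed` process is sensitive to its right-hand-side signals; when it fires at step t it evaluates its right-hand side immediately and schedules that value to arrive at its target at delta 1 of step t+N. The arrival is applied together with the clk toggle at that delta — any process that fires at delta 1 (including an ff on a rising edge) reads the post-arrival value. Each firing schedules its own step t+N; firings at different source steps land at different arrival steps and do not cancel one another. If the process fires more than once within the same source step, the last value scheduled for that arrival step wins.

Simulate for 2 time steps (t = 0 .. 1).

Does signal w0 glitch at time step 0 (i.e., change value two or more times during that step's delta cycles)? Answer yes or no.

t=0 Δ0: w5=1 w7=0 w1=1 w10=1 w2=1 w6=0 w8=0 w0=0 w4=1 clk=0 w9=1
  Δ1: clk:0→1
  Δ2: w7:0→1, w1:1→0
  Δ3: w0:0→1, w9:1→0
  Δ4: w9:0→1
  (4Δ to stable)
t=1 Δ0: w5=1 w7=1 w1=0 w10=1 w2=1 w6=0 w8=0 w0=1 w4=1 clk=1 w9=1
  Δ1: clk:1→0
  (1Δ to stable)

no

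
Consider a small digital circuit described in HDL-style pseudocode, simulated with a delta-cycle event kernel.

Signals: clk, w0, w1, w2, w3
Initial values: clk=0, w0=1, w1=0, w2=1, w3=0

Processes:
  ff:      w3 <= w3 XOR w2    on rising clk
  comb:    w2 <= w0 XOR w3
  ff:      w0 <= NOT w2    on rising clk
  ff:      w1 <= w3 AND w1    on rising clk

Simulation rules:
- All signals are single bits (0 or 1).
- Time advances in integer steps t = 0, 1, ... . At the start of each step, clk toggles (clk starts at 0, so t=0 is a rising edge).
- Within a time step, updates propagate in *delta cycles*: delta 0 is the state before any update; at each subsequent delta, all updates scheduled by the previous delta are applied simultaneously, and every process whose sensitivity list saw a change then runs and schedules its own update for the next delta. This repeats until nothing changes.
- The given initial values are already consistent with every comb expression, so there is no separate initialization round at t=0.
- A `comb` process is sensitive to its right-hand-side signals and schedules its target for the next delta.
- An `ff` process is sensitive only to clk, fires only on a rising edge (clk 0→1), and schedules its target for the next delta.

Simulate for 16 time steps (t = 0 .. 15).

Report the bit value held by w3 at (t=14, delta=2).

0

[bits: w2,clk,w1,w0,w3]
t=0: Δ0=10010 Δ1=11010 Δ2=11001 | 2Δ
t=1: Δ0=11001 Δ1=10001 | 1Δ
t=2: Δ0=10001 Δ1=11001 Δ2=11000 Δ3=01000 | 3Δ
t=3: Δ0=01000 Δ1=00000 | 1Δ
t=4: Δ0=00000 Δ1=01000 Δ2=01010 Δ3=11010 | 3Δ
t=5: Δ0=11010 Δ1=10010 | 1Δ
t=6: Δ0=10010 Δ1=11010 Δ2=11001 | 2Δ
t=7: Δ0=11001 Δ1=10001 | 1Δ
t=8: Δ0=10001 Δ1=11001 Δ2=11000 Δ3=01000 | 3Δ
t=9: Δ0=01000 Δ1=00000 | 1Δ
t=10: Δ0=00000 Δ1=01000 Δ2=01010 Δ3=11010 | 3Δ
t=11: Δ0=11010 Δ1=10010 | 1Δ
t=12: Δ0=10010 Δ1=11010 Δ2=11001 | 2Δ
t=13: Δ0=11001 Δ1=10001 | 1Δ
t=14: Δ0=10001 Δ1=11001 Δ2=11000 Δ3=01000 | 3Δ
t=15: Δ0=01000 Δ1=00000 | 1Δ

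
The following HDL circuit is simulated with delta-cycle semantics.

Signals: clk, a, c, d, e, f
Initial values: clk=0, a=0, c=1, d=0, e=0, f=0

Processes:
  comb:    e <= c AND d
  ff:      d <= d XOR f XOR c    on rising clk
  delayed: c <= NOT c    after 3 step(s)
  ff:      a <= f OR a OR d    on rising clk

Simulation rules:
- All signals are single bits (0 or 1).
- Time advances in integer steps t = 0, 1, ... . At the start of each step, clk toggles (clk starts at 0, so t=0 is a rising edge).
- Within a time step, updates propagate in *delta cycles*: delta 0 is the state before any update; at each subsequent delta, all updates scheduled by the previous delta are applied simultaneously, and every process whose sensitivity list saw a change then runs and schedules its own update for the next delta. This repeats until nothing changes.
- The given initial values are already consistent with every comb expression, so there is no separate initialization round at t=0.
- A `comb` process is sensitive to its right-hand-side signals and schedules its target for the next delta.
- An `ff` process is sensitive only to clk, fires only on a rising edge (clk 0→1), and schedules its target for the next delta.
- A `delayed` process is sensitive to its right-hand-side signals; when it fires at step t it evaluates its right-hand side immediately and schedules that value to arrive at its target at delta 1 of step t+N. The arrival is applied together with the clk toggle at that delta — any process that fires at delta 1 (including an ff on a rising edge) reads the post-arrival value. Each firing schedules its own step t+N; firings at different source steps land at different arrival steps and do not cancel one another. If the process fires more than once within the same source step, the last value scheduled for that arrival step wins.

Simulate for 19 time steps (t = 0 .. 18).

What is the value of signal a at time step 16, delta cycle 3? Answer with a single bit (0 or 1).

1

[bits: a,e,d,clk,c,f]
t=0: Δ0=000010 Δ1=000110 Δ2=001110 Δ3=011110 | 3Δ
t=1: Δ0=011110 Δ1=011010 | 1Δ
t=2: Δ0=011010 Δ1=011110 Δ2=110110 Δ3=100110 | 3Δ
t=3: Δ0=100110 Δ1=100010 | 1Δ
t=4: Δ0=100010 Δ1=100110 Δ2=101110 Δ3=111110 | 3Δ
t=5: Δ0=111110 Δ1=111010 | 1Δ
t=6: Δ0=111010 Δ1=111110 Δ2=110110 Δ3=100110 | 3Δ
t=7: Δ0=100110 Δ1=100010 | 1Δ
t=8: Δ0=100010 Δ1=100110 Δ2=101110 Δ3=111110 | 3Δ
t=9: Δ0=111110 Δ1=111010 | 1Δ
t=10: Δ0=111010 Δ1=111110 Δ2=110110 Δ3=100110 | 3Δ
t=11: Δ0=100110 Δ1=100010 | 1Δ
t=12: Δ0=100010 Δ1=100110 Δ2=101110 Δ3=111110 | 3Δ
t=13: Δ0=111110 Δ1=111010 | 1Δ
t=14: Δ0=111010 Δ1=111110 Δ2=110110 Δ3=100110 | 3Δ
t=15: Δ0=100110 Δ1=100010 | 1Δ
t=16: Δ0=100010 Δ1=100110 Δ2=101110 Δ3=111110 | 3Δ
t=17: Δ0=111110 Δ1=111010 | 1Δ
t=18: Δ0=111010 Δ1=111110 Δ2=110110 Δ3=100110 | 3Δ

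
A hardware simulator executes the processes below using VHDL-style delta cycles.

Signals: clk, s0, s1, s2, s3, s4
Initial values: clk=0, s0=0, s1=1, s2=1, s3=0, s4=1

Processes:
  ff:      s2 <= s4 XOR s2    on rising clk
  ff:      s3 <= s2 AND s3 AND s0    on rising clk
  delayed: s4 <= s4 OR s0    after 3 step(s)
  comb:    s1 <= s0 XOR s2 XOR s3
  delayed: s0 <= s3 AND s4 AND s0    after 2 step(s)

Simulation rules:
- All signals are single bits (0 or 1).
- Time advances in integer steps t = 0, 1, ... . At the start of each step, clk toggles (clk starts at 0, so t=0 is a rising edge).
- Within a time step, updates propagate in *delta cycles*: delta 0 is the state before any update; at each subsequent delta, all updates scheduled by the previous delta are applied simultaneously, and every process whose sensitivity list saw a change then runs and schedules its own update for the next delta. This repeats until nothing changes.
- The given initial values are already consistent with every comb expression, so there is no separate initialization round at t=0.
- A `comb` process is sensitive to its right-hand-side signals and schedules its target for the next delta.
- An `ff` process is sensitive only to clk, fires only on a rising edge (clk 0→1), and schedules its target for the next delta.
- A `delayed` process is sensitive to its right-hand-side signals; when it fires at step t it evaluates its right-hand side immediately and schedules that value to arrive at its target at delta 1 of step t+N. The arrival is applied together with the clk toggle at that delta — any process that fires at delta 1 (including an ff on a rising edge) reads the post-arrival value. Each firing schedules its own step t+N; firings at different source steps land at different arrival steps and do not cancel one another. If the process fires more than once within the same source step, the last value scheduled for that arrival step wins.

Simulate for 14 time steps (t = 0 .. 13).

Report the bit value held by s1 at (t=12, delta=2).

1

t=0 Δ0: s1=1 s4=1 s2=1 s0=0 clk=0 s3=0
  Δ1: clk:0→1
  Δ2: s2:1→0
  Δ3: s1:1→0
  (3Δ to stable)
t=1 Δ0: s1=0 s4=1 s2=0 s0=0 clk=1 s3=0
  Δ1: clk:1→0
  (1Δ to stable)
t=2 Δ0: s1=0 s4=1 s2=0 s0=0 clk=0 s3=0
  Δ1: clk:0→1
  Δ2: s2:0→1
  Δ3: s1:0→1
  (3Δ to stable)
t=3 Δ0: s1=1 s4=1 s2=1 s0=0 clk=1 s3=0
  Δ1: clk:1→0
  (1Δ to stable)
t=4 Δ0: s1=1 s4=1 s2=1 s0=0 clk=0 s3=0
  Δ1: clk:0→1
  Δ2: s2:1→0
  Δ3: s1:1→0
  (3Δ to stable)
t=5 Δ0: s1=0 s4=1 s2=0 s0=0 clk=1 s3=0
  Δ1: clk:1→0
  (1Δ to stable)
t=6 Δ0: s1=0 s4=1 s2=0 s0=0 clk=0 s3=0
  Δ1: clk:0→1
  Δ2: s2:0→1
  Δ3: s1:0→1
  (3Δ to stable)
t=7 Δ0: s1=1 s4=1 s2=1 s0=0 clk=1 s3=0
  Δ1: clk:1→0
  (1Δ to stable)
t=8 Δ0: s1=1 s4=1 s2=1 s0=0 clk=0 s3=0
  Δ1: clk:0→1
  Δ2: s2:1→0
  Δ3: s1:1→0
  (3Δ to stable)
t=9 Δ0: s1=0 s4=1 s2=0 s0=0 clk=1 s3=0
  Δ1: clk:1→0
  (1Δ to stable)
t=10 Δ0: s1=0 s4=1 s2=0 s0=0 clk=0 s3=0
  Δ1: clk:0→1
  Δ2: s2:0→1
  Δ3: s1:0→1
  (3Δ to stable)
t=11 Δ0: s1=1 s4=1 s2=1 s0=0 clk=1 s3=0
  Δ1: clk:1→0
  (1Δ to stable)
t=12 Δ0: s1=1 s4=1 s2=1 s0=0 clk=0 s3=0
  Δ1: clk:0→1
  Δ2: s2:1→0
  Δ3: s1:1→0
  (3Δ to stable)
t=13 Δ0: s1=0 s4=1 s2=0 s0=0 clk=1 s3=0
  Δ1: clk:1→0
  (1Δ to stable)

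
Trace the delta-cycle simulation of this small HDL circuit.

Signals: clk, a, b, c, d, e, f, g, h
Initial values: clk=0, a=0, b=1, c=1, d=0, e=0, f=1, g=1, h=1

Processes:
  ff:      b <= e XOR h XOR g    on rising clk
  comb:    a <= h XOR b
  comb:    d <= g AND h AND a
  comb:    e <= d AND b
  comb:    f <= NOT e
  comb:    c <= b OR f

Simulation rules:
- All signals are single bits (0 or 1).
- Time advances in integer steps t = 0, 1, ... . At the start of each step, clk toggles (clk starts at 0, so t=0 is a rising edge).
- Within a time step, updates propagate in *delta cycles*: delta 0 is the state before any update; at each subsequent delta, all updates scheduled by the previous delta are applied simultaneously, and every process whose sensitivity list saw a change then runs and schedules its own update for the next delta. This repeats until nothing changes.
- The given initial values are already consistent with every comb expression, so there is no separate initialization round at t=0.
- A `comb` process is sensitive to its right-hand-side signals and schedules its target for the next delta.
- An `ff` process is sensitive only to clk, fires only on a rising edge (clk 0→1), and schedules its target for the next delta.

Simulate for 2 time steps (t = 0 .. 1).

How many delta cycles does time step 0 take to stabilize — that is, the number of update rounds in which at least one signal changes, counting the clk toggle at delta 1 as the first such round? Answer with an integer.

4

t=0 Δ0: h=1 f=1 a=0 b=1 c=1 g=1 clk=0 e=0 d=0
  Δ1: clk:0→1
  Δ2: b:1→0
  Δ3: a:0→1
  Δ4: d:0→1
  (4Δ to stable)
t=1 Δ0: h=1 f=1 a=1 b=0 c=1 g=1 clk=1 e=0 d=1
  Δ1: clk:1→0
  (1Δ to stable)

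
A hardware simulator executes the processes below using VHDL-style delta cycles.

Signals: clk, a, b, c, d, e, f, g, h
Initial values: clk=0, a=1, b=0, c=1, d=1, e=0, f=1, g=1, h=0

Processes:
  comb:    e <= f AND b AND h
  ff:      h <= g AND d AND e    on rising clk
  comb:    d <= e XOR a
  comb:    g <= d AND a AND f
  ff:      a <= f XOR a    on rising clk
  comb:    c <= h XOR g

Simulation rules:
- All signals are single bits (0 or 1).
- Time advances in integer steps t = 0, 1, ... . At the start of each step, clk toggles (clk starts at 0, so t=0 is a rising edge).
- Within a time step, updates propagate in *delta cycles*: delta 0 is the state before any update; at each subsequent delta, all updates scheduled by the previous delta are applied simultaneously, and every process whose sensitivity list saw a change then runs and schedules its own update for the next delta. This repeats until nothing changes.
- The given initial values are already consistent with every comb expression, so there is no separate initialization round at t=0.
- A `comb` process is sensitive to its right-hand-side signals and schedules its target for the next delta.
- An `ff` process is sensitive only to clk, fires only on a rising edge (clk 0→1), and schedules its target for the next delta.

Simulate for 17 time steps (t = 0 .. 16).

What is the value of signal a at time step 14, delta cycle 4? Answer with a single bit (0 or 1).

t=0 Δ0: clk=0 f=1 h=0 e=0 b=0 d=1 c=1 g=1 a=1
  Δ1: clk:0→1
  Δ2: a:1→0
  Δ3: d:1→0, g:1→0
  Δ4: c:1→0
  (4Δ to stable)
t=1 Δ0: clk=1 f=1 h=0 e=0 b=0 d=0 c=0 g=0 a=0
  Δ1: clk:1→0
  (1Δ to stable)
t=2 Δ0: clk=0 f=1 h=0 e=0 b=0 d=0 c=0 g=0 a=0
  Δ1: clk:0→1
  Δ2: a:0→1
  Δ3: d:0→1
  Δ4: g:0→1
  Δ5: c:0→1
  (5Δ to stable)
t=3 Δ0: clk=1 f=1 h=0 e=0 b=0 d=1 c=1 g=1 a=1
  Δ1: clk:1→0
  (1Δ to stable)
t=4 Δ0: clk=0 f=1 h=0 e=0 b=0 d=1 c=1 g=1 a=1
  Δ1: clk:0→1
  Δ2: a:1→0
  Δ3: d:1→0, g:1→0
  Δ4: c:1→0
  (4Δ to stable)
t=5 Δ0: clk=1 f=1 h=0 e=0 b=0 d=0 c=0 g=0 a=0
  Δ1: clk:1→0
  (1Δ to stable)
t=6 Δ0: clk=0 f=1 h=0 e=0 b=0 d=0 c=0 g=0 a=0
  Δ1: clk:0→1
  Δ2: a:0→1
  Δ3: d:0→1
  Δ4: g:0→1
  Δ5: c:0→1
  (5Δ to stable)
t=7 Δ0: clk=1 f=1 h=0 e=0 b=0 d=1 c=1 g=1 a=1
  Δ1: clk:1→0
  (1Δ to stable)
t=8 Δ0: clk=0 f=1 h=0 e=0 b=0 d=1 c=1 g=1 a=1
  Δ1: clk:0→1
  Δ2: a:1→0
  Δ3: d:1→0, g:1→0
  Δ4: c:1→0
  (4Δ to stable)
t=9 Δ0: clk=1 f=1 h=0 e=0 b=0 d=0 c=0 g=0 a=0
  Δ1: clk:1→0
  (1Δ to stable)
t=10 Δ0: clk=0 f=1 h=0 e=0 b=0 d=0 c=0 g=0 a=0
  Δ1: clk:0→1
  Δ2: a:0→1
  Δ3: d:0→1
  Δ4: g:0→1
  Δ5: c:0→1
  (5Δ to stable)
t=11 Δ0: clk=1 f=1 h=0 e=0 b=0 d=1 c=1 g=1 a=1
  Δ1: clk:1→0
  (1Δ to stable)
t=12 Δ0: clk=0 f=1 h=0 e=0 b=0 d=1 c=1 g=1 a=1
  Δ1: clk:0→1
  Δ2: a:1→0
  Δ3: d:1→0, g:1→0
  Δ4: c:1→0
  (4Δ to stable)
t=13 Δ0: clk=1 f=1 h=0 e=0 b=0 d=0 c=0 g=0 a=0
  Δ1: clk:1→0
  (1Δ to stable)
t=14 Δ0: clk=0 f=1 h=0 e=0 b=0 d=0 c=0 g=0 a=0
  Δ1: clk:0→1
  Δ2: a:0→1
  Δ3: d:0→1
  Δ4: g:0→1
  Δ5: c:0→1
  (5Δ to stable)
t=15 Δ0: clk=1 f=1 h=0 e=0 b=0 d=1 c=1 g=1 a=1
  Δ1: clk:1→0
  (1Δ to stable)
t=16 Δ0: clk=0 f=1 h=0 e=0 b=0 d=1 c=1 g=1 a=1
  Δ1: clk:0→1
  Δ2: a:1→0
  Δ3: d:1→0, g:1→0
  Δ4: c:1→0
  (4Δ to stable)

1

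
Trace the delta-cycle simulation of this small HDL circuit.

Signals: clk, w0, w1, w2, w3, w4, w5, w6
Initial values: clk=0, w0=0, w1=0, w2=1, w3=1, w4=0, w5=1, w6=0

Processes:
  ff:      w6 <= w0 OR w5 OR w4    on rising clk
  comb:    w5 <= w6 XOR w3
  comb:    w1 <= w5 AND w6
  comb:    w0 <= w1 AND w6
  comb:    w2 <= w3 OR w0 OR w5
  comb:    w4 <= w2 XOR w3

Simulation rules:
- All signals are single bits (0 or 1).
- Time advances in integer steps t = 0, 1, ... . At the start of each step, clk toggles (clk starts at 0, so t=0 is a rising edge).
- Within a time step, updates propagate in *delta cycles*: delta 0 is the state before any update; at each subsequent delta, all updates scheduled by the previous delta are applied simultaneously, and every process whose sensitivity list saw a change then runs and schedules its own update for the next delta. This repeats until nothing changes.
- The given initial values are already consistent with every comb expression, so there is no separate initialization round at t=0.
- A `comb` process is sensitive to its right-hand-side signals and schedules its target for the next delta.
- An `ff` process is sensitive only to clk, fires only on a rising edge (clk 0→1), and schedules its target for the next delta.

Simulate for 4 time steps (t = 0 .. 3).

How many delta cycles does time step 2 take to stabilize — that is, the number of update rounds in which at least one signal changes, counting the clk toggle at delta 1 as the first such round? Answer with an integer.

3

t0.Δ0 w1=0 w4=0 w0=0 clk=0 w2=1 w6=0 w3=1 w5=1
t0.Δ1 w1=0 w4=0 w0=0 clk=1 w2=1 w6=0 w3=1 w5=1
t0.Δ2 w1=0 w4=0 w0=0 clk=1 w2=1 w6=1 w3=1 w5=1
t0.Δ3 w1=1 w4=0 w0=0 clk=1 w2=1 w6=1 w3=1 w5=0
t0.Δ4 w1=0 w4=0 w0=1 clk=1 w2=1 w6=1 w3=1 w5=0
t0.Δ5 w1=0 w4=0 w0=0 clk=1 w2=1 w6=1 w3=1 w5=0
t1.Δ0 w1=0 w4=0 w0=0 clk=1 w2=1 w6=1 w3=1 w5=0
t1.Δ1 w1=0 w4=0 w0=0 clk=0 w2=1 w6=1 w3=1 w5=0
t2.Δ0 w1=0 w4=0 w0=0 clk=0 w2=1 w6=1 w3=1 w5=0
t2.Δ1 w1=0 w4=0 w0=0 clk=1 w2=1 w6=1 w3=1 w5=0
t2.Δ2 w1=0 w4=0 w0=0 clk=1 w2=1 w6=0 w3=1 w5=0
t2.Δ3 w1=0 w4=0 w0=0 clk=1 w2=1 w6=0 w3=1 w5=1
t3.Δ0 w1=0 w4=0 w0=0 clk=1 w2=1 w6=0 w3=1 w5=1
t3.Δ1 w1=0 w4=0 w0=0 clk=0 w2=1 w6=0 w3=1 w5=1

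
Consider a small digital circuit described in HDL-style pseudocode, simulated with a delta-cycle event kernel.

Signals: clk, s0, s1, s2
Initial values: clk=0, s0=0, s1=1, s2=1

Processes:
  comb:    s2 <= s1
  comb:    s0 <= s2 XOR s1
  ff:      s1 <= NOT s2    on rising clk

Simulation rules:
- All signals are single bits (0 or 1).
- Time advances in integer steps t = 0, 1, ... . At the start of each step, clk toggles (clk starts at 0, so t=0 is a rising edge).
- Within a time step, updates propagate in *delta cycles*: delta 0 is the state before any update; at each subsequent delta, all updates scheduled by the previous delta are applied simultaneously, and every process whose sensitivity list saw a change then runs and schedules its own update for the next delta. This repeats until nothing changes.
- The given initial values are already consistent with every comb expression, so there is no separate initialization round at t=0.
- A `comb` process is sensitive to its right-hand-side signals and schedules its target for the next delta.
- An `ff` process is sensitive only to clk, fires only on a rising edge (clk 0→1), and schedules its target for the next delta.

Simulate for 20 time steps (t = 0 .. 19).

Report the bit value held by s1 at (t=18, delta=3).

1

t=0 Δ0: s0=0 s1=1 s2=1 clk=0
  Δ1: clk:0→1
  Δ2: s1:1→0
  Δ3: s0:0→1, s2:1→0
  Δ4: s0:1→0
  (4Δ to stable)
t=1 Δ0: s0=0 s1=0 s2=0 clk=1
  Δ1: clk:1→0
  (1Δ to stable)
t=2 Δ0: s0=0 s1=0 s2=0 clk=0
  Δ1: clk:0→1
  Δ2: s1:0→1
  Δ3: s0:0→1, s2:0→1
  Δ4: s0:1→0
  (4Δ to stable)
t=3 Δ0: s0=0 s1=1 s2=1 clk=1
  Δ1: clk:1→0
  (1Δ to stable)
t=4 Δ0: s0=0 s1=1 s2=1 clk=0
  Δ1: clk:0→1
  Δ2: s1:1→0
  Δ3: s0:0→1, s2:1→0
  Δ4: s0:1→0
  (4Δ to stable)
t=5 Δ0: s0=0 s1=0 s2=0 clk=1
  Δ1: clk:1→0
  (1Δ to stable)
t=6 Δ0: s0=0 s1=0 s2=0 clk=0
  Δ1: clk:0→1
  Δ2: s1:0→1
  Δ3: s0:0→1, s2:0→1
  Δ4: s0:1→0
  (4Δ to stable)
t=7 Δ0: s0=0 s1=1 s2=1 clk=1
  Δ1: clk:1→0
  (1Δ to stable)
t=8 Δ0: s0=0 s1=1 s2=1 clk=0
  Δ1: clk:0→1
  Δ2: s1:1→0
  Δ3: s0:0→1, s2:1→0
  Δ4: s0:1→0
  (4Δ to stable)
t=9 Δ0: s0=0 s1=0 s2=0 clk=1
  Δ1: clk:1→0
  (1Δ to stable)
t=10 Δ0: s0=0 s1=0 s2=0 clk=0
  Δ1: clk:0→1
  Δ2: s1:0→1
  Δ3: s0:0→1, s2:0→1
  Δ4: s0:1→0
  (4Δ to stable)
t=11 Δ0: s0=0 s1=1 s2=1 clk=1
  Δ1: clk:1→0
  (1Δ to stable)
t=12 Δ0: s0=0 s1=1 s2=1 clk=0
  Δ1: clk:0→1
  Δ2: s1:1→0
  Δ3: s0:0→1, s2:1→0
  Δ4: s0:1→0
  (4Δ to stable)
t=13 Δ0: s0=0 s1=0 s2=0 clk=1
  Δ1: clk:1→0
  (1Δ to stable)
t=14 Δ0: s0=0 s1=0 s2=0 clk=0
  Δ1: clk:0→1
  Δ2: s1:0→1
  Δ3: s0:0→1, s2:0→1
  Δ4: s0:1→0
  (4Δ to stable)
t=15 Δ0: s0=0 s1=1 s2=1 clk=1
  Δ1: clk:1→0
  (1Δ to stable)
t=16 Δ0: s0=0 s1=1 s2=1 clk=0
  Δ1: clk:0→1
  Δ2: s1:1→0
  Δ3: s0:0→1, s2:1→0
  Δ4: s0:1→0
  (4Δ to stable)
t=17 Δ0: s0=0 s1=0 s2=0 clk=1
  Δ1: clk:1→0
  (1Δ to stable)
t=18 Δ0: s0=0 s1=0 s2=0 clk=0
  Δ1: clk:0→1
  Δ2: s1:0→1
  Δ3: s0:0→1, s2:0→1
  Δ4: s0:1→0
  (4Δ to stable)
t=19 Δ0: s0=0 s1=1 s2=1 clk=1
  Δ1: clk:1→0
  (1Δ to stable)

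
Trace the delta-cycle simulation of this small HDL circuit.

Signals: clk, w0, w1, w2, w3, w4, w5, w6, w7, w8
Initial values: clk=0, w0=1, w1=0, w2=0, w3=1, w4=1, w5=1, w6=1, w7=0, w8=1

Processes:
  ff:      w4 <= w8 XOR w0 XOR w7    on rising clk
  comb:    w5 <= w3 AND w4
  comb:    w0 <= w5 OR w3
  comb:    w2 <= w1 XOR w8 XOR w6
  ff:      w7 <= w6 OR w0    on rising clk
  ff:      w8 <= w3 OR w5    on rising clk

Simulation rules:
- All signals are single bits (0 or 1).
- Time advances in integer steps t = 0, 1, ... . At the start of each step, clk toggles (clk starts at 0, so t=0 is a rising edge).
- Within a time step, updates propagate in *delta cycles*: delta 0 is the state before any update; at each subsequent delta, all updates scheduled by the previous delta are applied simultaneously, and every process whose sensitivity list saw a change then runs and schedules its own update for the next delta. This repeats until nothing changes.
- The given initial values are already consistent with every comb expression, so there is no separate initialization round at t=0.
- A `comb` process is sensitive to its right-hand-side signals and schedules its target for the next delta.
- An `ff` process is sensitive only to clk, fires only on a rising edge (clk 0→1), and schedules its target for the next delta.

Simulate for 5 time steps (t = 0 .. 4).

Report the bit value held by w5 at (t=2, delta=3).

[bits: w2,clk,w6,w4,w5,w8,w7,w1,w0,w3]
t=0: Δ0=0011110011 Δ1=0111110011 Δ2=0110111011 Δ3=0110011011 | 3Δ
t=1: Δ0=0110011011 Δ1=0010011011 | 1Δ
t=2: Δ0=0010011011 Δ1=0110011011 Δ2=0111011011 Δ3=0111111011 | 3Δ
t=3: Δ0=0111111011 Δ1=0011111011 | 1Δ
t=4: Δ0=0011111011 Δ1=0111111011 | 1Δ

1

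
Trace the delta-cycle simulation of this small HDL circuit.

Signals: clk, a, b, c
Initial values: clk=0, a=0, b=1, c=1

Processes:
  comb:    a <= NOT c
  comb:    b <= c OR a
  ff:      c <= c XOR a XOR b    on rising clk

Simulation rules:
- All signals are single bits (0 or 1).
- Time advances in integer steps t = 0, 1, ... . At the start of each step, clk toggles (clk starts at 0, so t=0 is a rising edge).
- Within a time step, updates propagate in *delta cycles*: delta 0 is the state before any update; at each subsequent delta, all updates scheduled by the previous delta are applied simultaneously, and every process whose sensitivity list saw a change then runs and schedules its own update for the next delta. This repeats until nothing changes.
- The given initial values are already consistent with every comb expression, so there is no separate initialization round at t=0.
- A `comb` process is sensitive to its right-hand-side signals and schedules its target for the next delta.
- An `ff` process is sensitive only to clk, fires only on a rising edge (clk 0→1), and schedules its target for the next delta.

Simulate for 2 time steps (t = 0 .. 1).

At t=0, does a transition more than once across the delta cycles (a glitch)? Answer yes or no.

t=0 Δ0: a=0 clk=0 b=1 c=1
  Δ1: clk:0→1
  Δ2: c:1→0
  Δ3: a:0→1, b:1→0
  Δ4: b:0→1
  (4Δ to stable)
t=1 Δ0: a=1 clk=1 b=1 c=0
  Δ1: clk:1→0
  (1Δ to stable)

no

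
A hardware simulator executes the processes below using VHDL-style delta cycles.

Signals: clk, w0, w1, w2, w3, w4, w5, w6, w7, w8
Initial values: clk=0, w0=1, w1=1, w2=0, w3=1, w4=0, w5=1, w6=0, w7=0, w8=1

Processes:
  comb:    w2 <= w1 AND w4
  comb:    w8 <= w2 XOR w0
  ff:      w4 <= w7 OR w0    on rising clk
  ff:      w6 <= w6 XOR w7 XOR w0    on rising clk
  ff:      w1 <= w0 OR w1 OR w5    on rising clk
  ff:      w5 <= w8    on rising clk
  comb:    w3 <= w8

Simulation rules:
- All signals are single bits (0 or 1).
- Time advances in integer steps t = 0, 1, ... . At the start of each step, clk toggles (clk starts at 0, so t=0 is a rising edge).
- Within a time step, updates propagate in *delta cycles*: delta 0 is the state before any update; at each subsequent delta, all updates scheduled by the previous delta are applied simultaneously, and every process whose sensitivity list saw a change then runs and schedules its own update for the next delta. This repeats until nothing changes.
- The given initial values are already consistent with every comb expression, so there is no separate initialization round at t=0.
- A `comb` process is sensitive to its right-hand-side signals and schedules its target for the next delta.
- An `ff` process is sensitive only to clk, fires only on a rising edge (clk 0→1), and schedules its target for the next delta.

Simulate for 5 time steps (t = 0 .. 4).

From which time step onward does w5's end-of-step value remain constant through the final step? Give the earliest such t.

2

t0.Δ0 w6=0 w2=0 w3=1 w0=1 w1=1 w7=0 w5=1 clk=0 w4=0 w8=1
t0.Δ1 w6=0 w2=0 w3=1 w0=1 w1=1 w7=0 w5=1 clk=1 w4=0 w8=1
t0.Δ2 w6=1 w2=0 w3=1 w0=1 w1=1 w7=0 w5=1 clk=1 w4=1 w8=1
t0.Δ3 w6=1 w2=1 w3=1 w0=1 w1=1 w7=0 w5=1 clk=1 w4=1 w8=1
t0.Δ4 w6=1 w2=1 w3=1 w0=1 w1=1 w7=0 w5=1 clk=1 w4=1 w8=0
t0.Δ5 w6=1 w2=1 w3=0 w0=1 w1=1 w7=0 w5=1 clk=1 w4=1 w8=0
t1.Δ0 w6=1 w2=1 w3=0 w0=1 w1=1 w7=0 w5=1 clk=1 w4=1 w8=0
t1.Δ1 w6=1 w2=1 w3=0 w0=1 w1=1 w7=0 w5=1 clk=0 w4=1 w8=0
t2.Δ0 w6=1 w2=1 w3=0 w0=1 w1=1 w7=0 w5=1 clk=0 w4=1 w8=0
t2.Δ1 w6=1 w2=1 w3=0 w0=1 w1=1 w7=0 w5=1 clk=1 w4=1 w8=0
t2.Δ2 w6=0 w2=1 w3=0 w0=1 w1=1 w7=0 w5=0 clk=1 w4=1 w8=0
t3.Δ0 w6=0 w2=1 w3=0 w0=1 w1=1 w7=0 w5=0 clk=1 w4=1 w8=0
t3.Δ1 w6=0 w2=1 w3=0 w0=1 w1=1 w7=0 w5=0 clk=0 w4=1 w8=0
t4.Δ0 w6=0 w2=1 w3=0 w0=1 w1=1 w7=0 w5=0 clk=0 w4=1 w8=0
t4.Δ1 w6=0 w2=1 w3=0 w0=1 w1=1 w7=0 w5=0 clk=1 w4=1 w8=0
t4.Δ2 w6=1 w2=1 w3=0 w0=1 w1=1 w7=0 w5=0 clk=1 w4=1 w8=0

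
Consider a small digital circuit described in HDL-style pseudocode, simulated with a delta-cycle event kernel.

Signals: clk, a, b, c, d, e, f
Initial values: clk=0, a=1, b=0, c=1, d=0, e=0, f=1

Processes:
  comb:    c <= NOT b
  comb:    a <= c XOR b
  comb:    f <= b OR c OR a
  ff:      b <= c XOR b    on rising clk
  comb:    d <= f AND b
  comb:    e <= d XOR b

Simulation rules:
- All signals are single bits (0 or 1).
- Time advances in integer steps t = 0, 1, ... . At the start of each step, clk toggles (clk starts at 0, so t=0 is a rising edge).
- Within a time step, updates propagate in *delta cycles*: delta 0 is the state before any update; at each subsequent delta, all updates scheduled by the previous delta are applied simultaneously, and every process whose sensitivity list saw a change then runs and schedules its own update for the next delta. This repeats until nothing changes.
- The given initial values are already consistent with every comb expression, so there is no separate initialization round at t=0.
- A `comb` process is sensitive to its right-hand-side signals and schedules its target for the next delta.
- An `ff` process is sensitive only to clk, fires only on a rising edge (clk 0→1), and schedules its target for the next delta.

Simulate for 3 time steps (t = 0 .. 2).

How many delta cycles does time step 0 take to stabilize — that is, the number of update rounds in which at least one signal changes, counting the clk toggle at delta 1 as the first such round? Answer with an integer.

4

t0.Δ0 b=0 a=1 c=1 f=1 clk=0 d=0 e=0
t0.Δ1 b=0 a=1 c=1 f=1 clk=1 d=0 e=0
t0.Δ2 b=1 a=1 c=1 f=1 clk=1 d=0 e=0
t0.Δ3 b=1 a=0 c=0 f=1 clk=1 d=1 e=1
t0.Δ4 b=1 a=1 c=0 f=1 clk=1 d=1 e=0
t1.Δ0 b=1 a=1 c=0 f=1 clk=1 d=1 e=0
t1.Δ1 b=1 a=1 c=0 f=1 clk=0 d=1 e=0
t2.Δ0 b=1 a=1 c=0 f=1 clk=0 d=1 e=0
t2.Δ1 b=1 a=1 c=0 f=1 clk=1 d=1 e=0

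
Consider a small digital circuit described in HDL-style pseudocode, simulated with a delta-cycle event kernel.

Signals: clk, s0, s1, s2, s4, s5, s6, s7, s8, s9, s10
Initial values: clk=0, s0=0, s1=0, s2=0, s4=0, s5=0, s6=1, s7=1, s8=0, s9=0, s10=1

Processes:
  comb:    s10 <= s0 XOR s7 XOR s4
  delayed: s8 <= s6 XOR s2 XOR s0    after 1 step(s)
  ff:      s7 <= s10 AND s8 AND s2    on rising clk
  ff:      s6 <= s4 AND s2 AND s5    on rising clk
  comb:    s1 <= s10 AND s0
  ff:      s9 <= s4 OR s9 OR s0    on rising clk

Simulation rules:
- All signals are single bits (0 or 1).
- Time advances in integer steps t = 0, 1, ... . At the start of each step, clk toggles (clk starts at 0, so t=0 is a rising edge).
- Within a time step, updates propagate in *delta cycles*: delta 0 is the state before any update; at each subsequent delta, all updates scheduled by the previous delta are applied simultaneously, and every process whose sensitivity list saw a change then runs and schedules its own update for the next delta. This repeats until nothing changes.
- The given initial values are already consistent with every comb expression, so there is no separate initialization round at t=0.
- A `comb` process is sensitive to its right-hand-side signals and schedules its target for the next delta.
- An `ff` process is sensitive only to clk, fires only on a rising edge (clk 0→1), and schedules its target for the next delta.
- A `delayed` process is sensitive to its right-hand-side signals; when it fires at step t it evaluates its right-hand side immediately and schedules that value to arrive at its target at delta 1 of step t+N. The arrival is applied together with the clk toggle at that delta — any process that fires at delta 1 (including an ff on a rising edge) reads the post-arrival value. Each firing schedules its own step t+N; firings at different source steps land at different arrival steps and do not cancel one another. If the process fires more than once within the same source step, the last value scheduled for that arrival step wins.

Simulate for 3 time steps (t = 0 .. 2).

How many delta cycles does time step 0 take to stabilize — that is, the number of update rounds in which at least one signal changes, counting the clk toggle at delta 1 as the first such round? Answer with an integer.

t0.Δ0 s9=0 s7=1 s0=0 s1=0 s4=0 s6=1 s10=1 s8=0 s5=0 clk=0 s2=0
t0.Δ1 s9=0 s7=1 s0=0 s1=0 s4=0 s6=1 s10=1 s8=0 s5=0 clk=1 s2=0
t0.Δ2 s9=0 s7=0 s0=0 s1=0 s4=0 s6=0 s10=1 s8=0 s5=0 clk=1 s2=0
t0.Δ3 s9=0 s7=0 s0=0 s1=0 s4=0 s6=0 s10=0 s8=0 s5=0 clk=1 s2=0
t1.Δ0 s9=0 s7=0 s0=0 s1=0 s4=0 s6=0 s10=0 s8=0 s5=0 clk=1 s2=0
t1.Δ1 s9=0 s7=0 s0=0 s1=0 s4=0 s6=0 s10=0 s8=0 s5=0 clk=0 s2=0
t2.Δ0 s9=0 s7=0 s0=0 s1=0 s4=0 s6=0 s10=0 s8=0 s5=0 clk=0 s2=0
t2.Δ1 s9=0 s7=0 s0=0 s1=0 s4=0 s6=0 s10=0 s8=0 s5=0 clk=1 s2=0

3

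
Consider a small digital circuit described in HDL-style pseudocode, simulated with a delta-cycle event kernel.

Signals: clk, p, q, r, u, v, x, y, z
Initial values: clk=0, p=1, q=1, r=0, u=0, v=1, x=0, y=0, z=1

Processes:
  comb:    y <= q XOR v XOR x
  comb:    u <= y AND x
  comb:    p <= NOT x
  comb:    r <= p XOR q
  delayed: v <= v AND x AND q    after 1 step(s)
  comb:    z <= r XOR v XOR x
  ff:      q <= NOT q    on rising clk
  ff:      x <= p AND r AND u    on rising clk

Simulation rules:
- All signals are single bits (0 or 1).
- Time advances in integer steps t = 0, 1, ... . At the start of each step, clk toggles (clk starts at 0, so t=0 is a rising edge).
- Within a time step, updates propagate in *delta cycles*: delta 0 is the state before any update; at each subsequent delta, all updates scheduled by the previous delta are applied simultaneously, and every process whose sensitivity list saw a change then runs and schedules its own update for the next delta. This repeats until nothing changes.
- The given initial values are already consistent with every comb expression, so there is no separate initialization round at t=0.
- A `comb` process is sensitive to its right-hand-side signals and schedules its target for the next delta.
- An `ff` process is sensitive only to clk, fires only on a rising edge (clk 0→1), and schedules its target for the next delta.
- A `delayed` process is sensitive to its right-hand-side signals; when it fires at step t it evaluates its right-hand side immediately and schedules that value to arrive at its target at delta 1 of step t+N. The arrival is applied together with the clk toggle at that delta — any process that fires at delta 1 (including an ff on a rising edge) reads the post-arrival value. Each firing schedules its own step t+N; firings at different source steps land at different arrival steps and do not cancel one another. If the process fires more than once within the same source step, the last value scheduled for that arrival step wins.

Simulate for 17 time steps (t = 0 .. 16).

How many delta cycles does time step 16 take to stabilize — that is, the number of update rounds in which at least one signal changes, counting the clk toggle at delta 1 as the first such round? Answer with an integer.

t0.Δ0 z=1 u=0 v=1 q=1 clk=0 x=0 y=0 p=1 r=0
t0.Δ1 z=1 u=0 v=1 q=1 clk=1 x=0 y=0 p=1 r=0
t0.Δ2 z=1 u=0 v=1 q=0 clk=1 x=0 y=0 p=1 r=0
t0.Δ3 z=1 u=0 v=1 q=0 clk=1 x=0 y=1 p=1 r=1
t0.Δ4 z=0 u=0 v=1 q=0 clk=1 x=0 y=1 p=1 r=1
t1.Δ0 z=0 u=0 v=1 q=0 clk=1 x=0 y=1 p=1 r=1
t1.Δ1 z=0 u=0 v=0 q=0 clk=0 x=0 y=1 p=1 r=1
t1.Δ2 z=1 u=0 v=0 q=0 clk=0 x=0 y=0 p=1 r=1
t2.Δ0 z=1 u=0 v=0 q=0 clk=0 x=0 y=0 p=1 r=1
t2.Δ1 z=1 u=0 v=0 q=0 clk=1 x=0 y=0 p=1 r=1
t2.Δ2 z=1 u=0 v=0 q=1 clk=1 x=0 y=0 p=1 r=1
t2.Δ3 z=1 u=0 v=0 q=1 clk=1 x=0 y=1 p=1 r=0
t2.Δ4 z=0 u=0 v=0 q=1 clk=1 x=0 y=1 p=1 r=0
t3.Δ0 z=0 u=0 v=0 q=1 clk=1 x=0 y=1 p=1 r=0
t3.Δ1 z=0 u=0 v=0 q=1 clk=0 x=0 y=1 p=1 r=0
t4.Δ0 z=0 u=0 v=0 q=1 clk=0 x=0 y=1 p=1 r=0
t4.Δ1 z=0 u=0 v=0 q=1 clk=1 x=0 y=1 p=1 r=0
t4.Δ2 z=0 u=0 v=0 q=0 clk=1 x=0 y=1 p=1 r=0
t4.Δ3 z=0 u=0 v=0 q=0 clk=1 x=0 y=0 p=1 r=1
t4.Δ4 z=1 u=0 v=0 q=0 clk=1 x=0 y=0 p=1 r=1
t5.Δ0 z=1 u=0 v=0 q=0 clk=1 x=0 y=0 p=1 r=1
t5.Δ1 z=1 u=0 v=0 q=0 clk=0 x=0 y=0 p=1 r=1
t6.Δ0 z=1 u=0 v=0 q=0 clk=0 x=0 y=0 p=1 r=1
t6.Δ1 z=1 u=0 v=0 q=0 clk=1 x=0 y=0 p=1 r=1
t6.Δ2 z=1 u=0 v=0 q=1 clk=1 x=0 y=0 p=1 r=1
t6.Δ3 z=1 u=0 v=0 q=1 clk=1 x=0 y=1 p=1 r=0
t6.Δ4 z=0 u=0 v=0 q=1 clk=1 x=0 y=1 p=1 r=0
t7.Δ0 z=0 u=0 v=0 q=1 clk=1 x=0 y=1 p=1 r=0
t7.Δ1 z=0 u=0 v=0 q=1 clk=0 x=0 y=1 p=1 r=0
t8.Δ0 z=0 u=0 v=0 q=1 clk=0 x=0 y=1 p=1 r=0
t8.Δ1 z=0 u=0 v=0 q=1 clk=1 x=0 y=1 p=1 r=0
t8.Δ2 z=0 u=0 v=0 q=0 clk=1 x=0 y=1 p=1 r=0
t8.Δ3 z=0 u=0 v=0 q=0 clk=1 x=0 y=0 p=1 r=1
t8.Δ4 z=1 u=0 v=0 q=0 clk=1 x=0 y=0 p=1 r=1
t9.Δ0 z=1 u=0 v=0 q=0 clk=1 x=0 y=0 p=1 r=1
t9.Δ1 z=1 u=0 v=0 q=0 clk=0 x=0 y=0 p=1 r=1
t10.Δ0 z=1 u=0 v=0 q=0 clk=0 x=0 y=0 p=1 r=1
t10.Δ1 z=1 u=0 v=0 q=0 clk=1 x=0 y=0 p=1 r=1
t10.Δ2 z=1 u=0 v=0 q=1 clk=1 x=0 y=0 p=1 r=1
t10.Δ3 z=1 u=0 v=0 q=1 clk=1 x=0 y=1 p=1 r=0
t10.Δ4 z=0 u=0 v=0 q=1 clk=1 x=0 y=1 p=1 r=0
t11.Δ0 z=0 u=0 v=0 q=1 clk=1 x=0 y=1 p=1 r=0
t11.Δ1 z=0 u=0 v=0 q=1 clk=0 x=0 y=1 p=1 r=0
t12.Δ0 z=0 u=0 v=0 q=1 clk=0 x=0 y=1 p=1 r=0
t12.Δ1 z=0 u=0 v=0 q=1 clk=1 x=0 y=1 p=1 r=0
t12.Δ2 z=0 u=0 v=0 q=0 clk=1 x=0 y=1 p=1 r=0
t12.Δ3 z=0 u=0 v=0 q=0 clk=1 x=0 y=0 p=1 r=1
t12.Δ4 z=1 u=0 v=0 q=0 clk=1 x=0 y=0 p=1 r=1
t13.Δ0 z=1 u=0 v=0 q=0 clk=1 x=0 y=0 p=1 r=1
t13.Δ1 z=1 u=0 v=0 q=0 clk=0 x=0 y=0 p=1 r=1
t14.Δ0 z=1 u=0 v=0 q=0 clk=0 x=0 y=0 p=1 r=1
t14.Δ1 z=1 u=0 v=0 q=0 clk=1 x=0 y=0 p=1 r=1
t14.Δ2 z=1 u=0 v=0 q=1 clk=1 x=0 y=0 p=1 r=1
t14.Δ3 z=1 u=0 v=0 q=1 clk=1 x=0 y=1 p=1 r=0
t14.Δ4 z=0 u=0 v=0 q=1 clk=1 x=0 y=1 p=1 r=0
t15.Δ0 z=0 u=0 v=0 q=1 clk=1 x=0 y=1 p=1 r=0
t15.Δ1 z=0 u=0 v=0 q=1 clk=0 x=0 y=1 p=1 r=0
t16.Δ0 z=0 u=0 v=0 q=1 clk=0 x=0 y=1 p=1 r=0
t16.Δ1 z=0 u=0 v=0 q=1 clk=1 x=0 y=1 p=1 r=0
t16.Δ2 z=0 u=0 v=0 q=0 clk=1 x=0 y=1 p=1 r=0
t16.Δ3 z=0 u=0 v=0 q=0 clk=1 x=0 y=0 p=1 r=1
t16.Δ4 z=1 u=0 v=0 q=0 clk=1 x=0 y=0 p=1 r=1

4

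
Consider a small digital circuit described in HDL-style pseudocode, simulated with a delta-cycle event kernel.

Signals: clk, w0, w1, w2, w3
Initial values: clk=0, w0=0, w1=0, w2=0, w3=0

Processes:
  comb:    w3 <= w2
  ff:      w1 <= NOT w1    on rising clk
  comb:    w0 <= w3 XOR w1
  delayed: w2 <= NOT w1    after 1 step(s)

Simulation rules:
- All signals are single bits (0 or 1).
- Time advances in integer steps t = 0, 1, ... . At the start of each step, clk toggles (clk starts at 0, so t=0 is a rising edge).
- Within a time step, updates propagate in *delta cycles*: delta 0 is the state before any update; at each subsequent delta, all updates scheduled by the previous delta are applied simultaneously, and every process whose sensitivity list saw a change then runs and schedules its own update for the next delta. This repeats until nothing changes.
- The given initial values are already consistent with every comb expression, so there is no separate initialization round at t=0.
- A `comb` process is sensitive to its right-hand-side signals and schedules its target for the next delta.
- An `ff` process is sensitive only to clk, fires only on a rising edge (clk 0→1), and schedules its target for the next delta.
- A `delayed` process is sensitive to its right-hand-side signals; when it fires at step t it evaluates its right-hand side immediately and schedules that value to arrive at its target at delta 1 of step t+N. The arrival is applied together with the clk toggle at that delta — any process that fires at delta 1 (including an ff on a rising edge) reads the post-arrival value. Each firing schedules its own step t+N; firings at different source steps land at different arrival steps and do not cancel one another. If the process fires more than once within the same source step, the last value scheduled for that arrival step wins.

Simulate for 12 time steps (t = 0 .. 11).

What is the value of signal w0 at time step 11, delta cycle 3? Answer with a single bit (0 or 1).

t0.Δ0 w1=0 w0=0 w2=0 w3=0 clk=0
t0.Δ1 w1=0 w0=0 w2=0 w3=0 clk=1
t0.Δ2 w1=1 w0=0 w2=0 w3=0 clk=1
t0.Δ3 w1=1 w0=1 w2=0 w3=0 clk=1
t1.Δ0 w1=1 w0=1 w2=0 w3=0 clk=1
t1.Δ1 w1=1 w0=1 w2=0 w3=0 clk=0
t2.Δ0 w1=1 w0=1 w2=0 w3=0 clk=0
t2.Δ1 w1=1 w0=1 w2=0 w3=0 clk=1
t2.Δ2 w1=0 w0=1 w2=0 w3=0 clk=1
t2.Δ3 w1=0 w0=0 w2=0 w3=0 clk=1
t3.Δ0 w1=0 w0=0 w2=0 w3=0 clk=1
t3.Δ1 w1=0 w0=0 w2=1 w3=0 clk=0
t3.Δ2 w1=0 w0=0 w2=1 w3=1 clk=0
t3.Δ3 w1=0 w0=1 w2=1 w3=1 clk=0
t4.Δ0 w1=0 w0=1 w2=1 w3=1 clk=0
t4.Δ1 w1=0 w0=1 w2=1 w3=1 clk=1
t4.Δ2 w1=1 w0=1 w2=1 w3=1 clk=1
t4.Δ3 w1=1 w0=0 w2=1 w3=1 clk=1
t5.Δ0 w1=1 w0=0 w2=1 w3=1 clk=1
t5.Δ1 w1=1 w0=0 w2=0 w3=1 clk=0
t5.Δ2 w1=1 w0=0 w2=0 w3=0 clk=0
t5.Δ3 w1=1 w0=1 w2=0 w3=0 clk=0
t6.Δ0 w1=1 w0=1 w2=0 w3=0 clk=0
t6.Δ1 w1=1 w0=1 w2=0 w3=0 clk=1
t6.Δ2 w1=0 w0=1 w2=0 w3=0 clk=1
t6.Δ3 w1=0 w0=0 w2=0 w3=0 clk=1
t7.Δ0 w1=0 w0=0 w2=0 w3=0 clk=1
t7.Δ1 w1=0 w0=0 w2=1 w3=0 clk=0
t7.Δ2 w1=0 w0=0 w2=1 w3=1 clk=0
t7.Δ3 w1=0 w0=1 w2=1 w3=1 clk=0
t8.Δ0 w1=0 w0=1 w2=1 w3=1 clk=0
t8.Δ1 w1=0 w0=1 w2=1 w3=1 clk=1
t8.Δ2 w1=1 w0=1 w2=1 w3=1 clk=1
t8.Δ3 w1=1 w0=0 w2=1 w3=1 clk=1
t9.Δ0 w1=1 w0=0 w2=1 w3=1 clk=1
t9.Δ1 w1=1 w0=0 w2=0 w3=1 clk=0
t9.Δ2 w1=1 w0=0 w2=0 w3=0 clk=0
t9.Δ3 w1=1 w0=1 w2=0 w3=0 clk=0
t10.Δ0 w1=1 w0=1 w2=0 w3=0 clk=0
t10.Δ1 w1=1 w0=1 w2=0 w3=0 clk=1
t10.Δ2 w1=0 w0=1 w2=0 w3=0 clk=1
t10.Δ3 w1=0 w0=0 w2=0 w3=0 clk=1
t11.Δ0 w1=0 w0=0 w2=0 w3=0 clk=1
t11.Δ1 w1=0 w0=0 w2=1 w3=0 clk=0
t11.Δ2 w1=0 w0=0 w2=1 w3=1 clk=0
t11.Δ3 w1=0 w0=1 w2=1 w3=1 clk=0

1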